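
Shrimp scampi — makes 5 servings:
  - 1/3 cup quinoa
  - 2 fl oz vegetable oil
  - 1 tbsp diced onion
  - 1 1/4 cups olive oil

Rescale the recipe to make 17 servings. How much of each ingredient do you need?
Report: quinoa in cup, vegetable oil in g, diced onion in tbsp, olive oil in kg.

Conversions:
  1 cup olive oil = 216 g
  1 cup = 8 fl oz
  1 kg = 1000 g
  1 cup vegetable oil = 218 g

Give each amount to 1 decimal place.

quinoa: 1.1 cup; vegetable oil: 185.3 g; diced onion: 3.4 tbsp; olive oil: 0.9 kg

Scaling factor: 17/5 = 3.4.
quinoa: 1/3 cup × 17/5 ≈ 1.1 cup
vegetable oil: 2 fl oz × 17/5 ÷ 8 fl oz/cup × 218 g/cup = 185.3 g
diced onion: 1 tbsp × 17/5 = 3.4 tbsp
olive oil: 1.25 cup × 17/5 × 216 g/cup ÷ 1000 g/kg ≈ 0.9 kg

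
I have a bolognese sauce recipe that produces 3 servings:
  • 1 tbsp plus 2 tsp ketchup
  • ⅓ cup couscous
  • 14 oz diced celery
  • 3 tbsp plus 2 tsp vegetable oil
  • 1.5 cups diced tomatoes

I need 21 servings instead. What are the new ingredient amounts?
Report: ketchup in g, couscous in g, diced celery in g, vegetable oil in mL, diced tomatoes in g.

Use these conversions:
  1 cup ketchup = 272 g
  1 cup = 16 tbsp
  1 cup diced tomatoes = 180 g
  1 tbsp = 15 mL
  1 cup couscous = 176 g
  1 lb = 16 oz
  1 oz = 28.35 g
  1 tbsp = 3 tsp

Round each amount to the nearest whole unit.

Scaling factor: 21/3 = 7.
ketchup: (1 tbsp + 2 tsp = 5/3 tbsp) × 7 ÷ 16 tbsp/cup × 272 g/cup ≈ 198 g
couscous: 1/3 cup × 7 × 176 g/cup ≈ 411 g
diced celery: 14 oz × 7 × 28.35 g/oz ≈ 2778 g
vegetable oil: (3 tbsp + 2 tsp = 11/3 tbsp) × 7 × 15 mL/tbsp = 385 mL
diced tomatoes: 1.5 cup × 7 × 180 g/cup = 1890 g

ketchup: 198 g; couscous: 411 g; diced celery: 2778 g; vegetable oil: 385 mL; diced tomatoes: 1890 g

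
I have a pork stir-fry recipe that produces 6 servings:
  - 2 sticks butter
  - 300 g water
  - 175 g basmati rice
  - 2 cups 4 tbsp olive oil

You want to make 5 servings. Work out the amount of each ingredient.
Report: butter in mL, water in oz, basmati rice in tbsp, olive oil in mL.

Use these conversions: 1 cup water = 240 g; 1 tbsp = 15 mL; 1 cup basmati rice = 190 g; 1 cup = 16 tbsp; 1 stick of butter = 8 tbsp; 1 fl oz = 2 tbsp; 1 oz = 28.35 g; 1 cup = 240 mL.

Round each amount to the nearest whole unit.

Scaling factor: 5/6.
butter: 2 stick × 5/6 × 8 tbsp/stick × 15 mL/tbsp = 200 mL
water: 300 g × 5/6 ÷ 28.35 g/oz ≈ 9 oz
basmati rice: 175 g × 5/6 ÷ 190 g/cup × 16 tbsp/cup ≈ 12 tbsp
olive oil: (2 cup + 4 tbsp = 2.25 cup) × 5/6 × 240 mL/cup = 450 mL

butter: 200 mL; water: 9 oz; basmati rice: 12 tbsp; olive oil: 450 mL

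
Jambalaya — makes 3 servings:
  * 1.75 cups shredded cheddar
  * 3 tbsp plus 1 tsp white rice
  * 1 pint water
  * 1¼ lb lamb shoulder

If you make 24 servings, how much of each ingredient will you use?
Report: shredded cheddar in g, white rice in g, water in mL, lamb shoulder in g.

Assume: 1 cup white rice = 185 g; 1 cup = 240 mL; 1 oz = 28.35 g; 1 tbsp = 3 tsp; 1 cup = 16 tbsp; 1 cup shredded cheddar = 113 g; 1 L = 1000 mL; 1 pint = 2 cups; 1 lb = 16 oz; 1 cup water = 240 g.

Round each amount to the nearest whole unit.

Scaling factor: 24/3 = 8.
shredded cheddar: 1.75 cup × 8 × 113 g/cup = 1582 g
white rice: (3 tbsp + 1 tsp = 10/3 tbsp) × 8 ÷ 16 tbsp/cup × 185 g/cup ≈ 308 g
water: 1 pint × 8 × 2 cup/pint × 240 mL/cup = 3840 mL
lamb shoulder: 1.25 lb × 8 × 16 oz/lb × 28.35 g/oz = 4536 g

shredded cheddar: 1582 g; white rice: 308 g; water: 3840 mL; lamb shoulder: 4536 g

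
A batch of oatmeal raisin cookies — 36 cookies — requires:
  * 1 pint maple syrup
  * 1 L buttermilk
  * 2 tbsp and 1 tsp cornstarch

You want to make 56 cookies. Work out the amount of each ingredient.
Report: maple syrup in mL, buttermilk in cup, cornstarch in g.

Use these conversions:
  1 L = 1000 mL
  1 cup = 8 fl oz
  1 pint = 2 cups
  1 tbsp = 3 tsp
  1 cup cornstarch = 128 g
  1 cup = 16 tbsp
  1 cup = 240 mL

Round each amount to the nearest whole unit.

Scaling factor: 56/36 = 14/9.
maple syrup: 1 pint × 14/9 × 2 cup/pint × 240 mL/cup ≈ 747 mL
buttermilk: 1 L × 14/9 × 1000 mL/L ÷ 240 mL/cup ≈ 6 cup
cornstarch: (2 tbsp + 1 tsp = 7/3 tbsp) × 14/9 ÷ 16 tbsp/cup × 128 g/cup ≈ 29 g

maple syrup: 747 mL; buttermilk: 6 cup; cornstarch: 29 g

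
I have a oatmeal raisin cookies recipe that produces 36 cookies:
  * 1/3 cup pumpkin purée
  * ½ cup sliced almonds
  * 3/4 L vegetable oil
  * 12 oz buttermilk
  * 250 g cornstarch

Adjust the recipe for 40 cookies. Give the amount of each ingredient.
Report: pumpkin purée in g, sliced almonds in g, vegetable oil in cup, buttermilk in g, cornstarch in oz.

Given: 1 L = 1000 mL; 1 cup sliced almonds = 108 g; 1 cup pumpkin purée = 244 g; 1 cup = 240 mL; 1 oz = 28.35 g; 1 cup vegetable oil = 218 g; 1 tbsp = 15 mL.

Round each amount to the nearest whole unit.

Scaling factor: 40/36 = 10/9.
pumpkin purée: 1/3 cup × 10/9 × 244 g/cup ≈ 90 g
sliced almonds: 0.5 cup × 10/9 × 108 g/cup = 60 g
vegetable oil: 0.75 L × 10/9 × 1000 mL/L ÷ 240 mL/cup ≈ 3 cup
buttermilk: 12 oz × 10/9 × 28.35 g/oz = 378 g
cornstarch: 250 g × 10/9 ÷ 28.35 g/oz ≈ 10 oz

pumpkin purée: 90 g; sliced almonds: 60 g; vegetable oil: 3 cup; buttermilk: 378 g; cornstarch: 10 oz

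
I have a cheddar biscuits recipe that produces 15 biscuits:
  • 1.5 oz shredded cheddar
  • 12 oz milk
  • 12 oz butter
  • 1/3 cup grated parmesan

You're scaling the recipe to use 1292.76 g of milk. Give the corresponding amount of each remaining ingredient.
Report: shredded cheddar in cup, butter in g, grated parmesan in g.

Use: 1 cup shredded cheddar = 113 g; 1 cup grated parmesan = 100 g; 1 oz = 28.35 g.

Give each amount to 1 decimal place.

shredded cheddar: 1.4 cup; butter: 1292.8 g; grated parmesan: 126.7 g

The original recipe has 340.2 g of milk, so the scaling factor is 1292.76 ÷ 340.2 = 19/5 = 3.8.
shredded cheddar: 1.5 oz × 19/5 × 28.35 g/oz ÷ 113 g/cup ≈ 1.4 cup
butter: 12 oz × 19/5 × 28.35 g/oz ≈ 1292.8 g
grated parmesan: 1/3 cup × 19/5 × 100 g/cup ≈ 126.7 g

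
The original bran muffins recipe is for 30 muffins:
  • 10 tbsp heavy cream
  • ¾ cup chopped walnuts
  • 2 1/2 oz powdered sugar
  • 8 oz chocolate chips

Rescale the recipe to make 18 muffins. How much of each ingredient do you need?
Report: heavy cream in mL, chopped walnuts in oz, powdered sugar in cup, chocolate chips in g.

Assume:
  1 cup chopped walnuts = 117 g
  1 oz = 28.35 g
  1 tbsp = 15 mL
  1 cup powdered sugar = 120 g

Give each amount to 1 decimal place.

heavy cream: 90.0 mL; chopped walnuts: 1.9 oz; powdered sugar: 0.4 cup; chocolate chips: 136.1 g

Scaling factor: 18/30 = 3/5 = 0.6.
heavy cream: 10 tbsp × 3/5 × 15 mL/tbsp = 90.0 mL
chopped walnuts: 0.75 cup × 3/5 × 117 g/cup ÷ 28.35 g/oz ≈ 1.9 oz
powdered sugar: 2.5 oz × 3/5 × 28.35 g/oz ÷ 120 g/cup ≈ 0.4 cup
chocolate chips: 8 oz × 3/5 × 28.35 g/oz ≈ 136.1 g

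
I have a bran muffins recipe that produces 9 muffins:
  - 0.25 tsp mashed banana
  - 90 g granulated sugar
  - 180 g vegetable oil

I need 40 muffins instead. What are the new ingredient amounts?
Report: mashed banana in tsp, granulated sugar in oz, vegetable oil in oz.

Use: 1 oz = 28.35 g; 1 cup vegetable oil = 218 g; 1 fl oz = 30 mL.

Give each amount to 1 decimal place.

Scaling factor: 40/9.
mashed banana: 0.25 tsp × 40/9 ≈ 1.1 tsp
granulated sugar: 90 g × 40/9 ÷ 28.35 g/oz ≈ 14.1 oz
vegetable oil: 180 g × 40/9 ÷ 28.35 g/oz ≈ 28.2 oz

mashed banana: 1.1 tsp; granulated sugar: 14.1 oz; vegetable oil: 28.2 oz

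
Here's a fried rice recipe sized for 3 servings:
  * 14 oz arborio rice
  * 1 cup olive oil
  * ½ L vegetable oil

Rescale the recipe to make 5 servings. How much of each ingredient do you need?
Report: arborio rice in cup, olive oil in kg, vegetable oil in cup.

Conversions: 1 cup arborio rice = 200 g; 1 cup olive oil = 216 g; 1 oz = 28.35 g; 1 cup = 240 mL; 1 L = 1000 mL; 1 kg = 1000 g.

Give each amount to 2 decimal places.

arborio rice: 3.31 cup; olive oil: 0.36 kg; vegetable oil: 3.47 cup

Scaling factor: 5/3.
arborio rice: 14 oz × 5/3 × 28.35 g/oz ÷ 200 g/cup ≈ 3.31 cup
olive oil: 1 cup × 5/3 × 216 g/cup ÷ 1000 g/kg = 0.36 kg
vegetable oil: 0.5 L × 5/3 × 1000 mL/L ÷ 240 mL/cup ≈ 3.47 cup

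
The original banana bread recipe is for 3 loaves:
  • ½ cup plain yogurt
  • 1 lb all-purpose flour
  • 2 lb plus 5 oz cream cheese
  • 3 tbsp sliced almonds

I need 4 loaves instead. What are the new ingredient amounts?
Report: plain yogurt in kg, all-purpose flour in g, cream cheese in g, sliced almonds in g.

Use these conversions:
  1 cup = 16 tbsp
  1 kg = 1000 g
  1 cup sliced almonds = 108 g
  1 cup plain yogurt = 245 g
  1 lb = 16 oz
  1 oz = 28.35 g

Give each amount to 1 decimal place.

Scaling factor: 4/3.
plain yogurt: 0.5 cup × 4/3 × 245 g/cup ÷ 1000 g/kg ≈ 0.2 kg
all-purpose flour: 1 lb × 4/3 × 16 oz/lb × 28.35 g/oz = 604.8 g
cream cheese: (2 lb + 5 oz = 2.3125 lb) × 4/3 × 16 oz/lb × 28.35 g/oz = 1398.6 g
sliced almonds: 3 tbsp × 4/3 ÷ 16 tbsp/cup × 108 g/cup = 27.0 g

plain yogurt: 0.2 kg; all-purpose flour: 604.8 g; cream cheese: 1398.6 g; sliced almonds: 27.0 g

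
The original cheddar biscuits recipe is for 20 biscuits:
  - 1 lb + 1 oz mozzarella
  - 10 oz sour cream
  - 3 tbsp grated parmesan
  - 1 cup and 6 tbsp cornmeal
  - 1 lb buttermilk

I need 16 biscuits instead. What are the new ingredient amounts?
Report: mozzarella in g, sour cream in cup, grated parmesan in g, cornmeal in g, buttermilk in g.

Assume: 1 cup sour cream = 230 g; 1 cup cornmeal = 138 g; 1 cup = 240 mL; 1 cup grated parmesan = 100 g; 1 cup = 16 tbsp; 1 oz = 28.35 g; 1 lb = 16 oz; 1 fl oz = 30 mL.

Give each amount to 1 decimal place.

Scaling factor: 16/20 = 4/5 = 0.8.
mozzarella: (1 lb + 1 oz = 1.0625 lb) × 4/5 × 16 oz/lb × 28.35 g/oz ≈ 385.6 g
sour cream: 10 oz × 4/5 × 28.35 g/oz ÷ 230 g/cup ≈ 1.0 cup
grated parmesan: 3 tbsp × 4/5 ÷ 16 tbsp/cup × 100 g/cup = 15.0 g
cornmeal: (1 cup + 6 tbsp = 1.375 cup) × 4/5 × 138 g/cup = 151.8 g
buttermilk: 1 lb × 4/5 × 16 oz/lb × 28.35 g/oz ≈ 362.9 g

mozzarella: 385.6 g; sour cream: 1.0 cup; grated parmesan: 15.0 g; cornmeal: 151.8 g; buttermilk: 362.9 g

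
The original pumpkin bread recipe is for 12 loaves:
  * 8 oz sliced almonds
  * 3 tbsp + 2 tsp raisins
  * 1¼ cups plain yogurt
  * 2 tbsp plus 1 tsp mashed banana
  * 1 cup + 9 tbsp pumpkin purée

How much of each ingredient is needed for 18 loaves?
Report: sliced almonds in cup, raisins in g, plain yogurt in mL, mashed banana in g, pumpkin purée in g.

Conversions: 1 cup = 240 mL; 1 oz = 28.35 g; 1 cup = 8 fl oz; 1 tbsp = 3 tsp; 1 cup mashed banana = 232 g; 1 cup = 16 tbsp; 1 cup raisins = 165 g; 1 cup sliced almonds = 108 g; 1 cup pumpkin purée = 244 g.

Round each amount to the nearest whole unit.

Scaling factor: 18/12 = 3/2 = 1.5.
sliced almonds: 8 oz × 3/2 × 28.35 g/oz ÷ 108 g/cup ≈ 3 cup
raisins: (3 tbsp + 2 tsp = 11/3 tbsp) × 3/2 ÷ 16 tbsp/cup × 165 g/cup ≈ 57 g
plain yogurt: 1.25 cup × 3/2 × 240 mL/cup = 450 mL
mashed banana: (2 tbsp + 1 tsp = 7/3 tbsp) × 3/2 ÷ 16 tbsp/cup × 232 g/cup ≈ 51 g
pumpkin purée: (1 cup + 9 tbsp = 1.5625 cup) × 3/2 × 244 g/cup ≈ 572 g

sliced almonds: 3 cup; raisins: 57 g; plain yogurt: 450 mL; mashed banana: 51 g; pumpkin purée: 572 g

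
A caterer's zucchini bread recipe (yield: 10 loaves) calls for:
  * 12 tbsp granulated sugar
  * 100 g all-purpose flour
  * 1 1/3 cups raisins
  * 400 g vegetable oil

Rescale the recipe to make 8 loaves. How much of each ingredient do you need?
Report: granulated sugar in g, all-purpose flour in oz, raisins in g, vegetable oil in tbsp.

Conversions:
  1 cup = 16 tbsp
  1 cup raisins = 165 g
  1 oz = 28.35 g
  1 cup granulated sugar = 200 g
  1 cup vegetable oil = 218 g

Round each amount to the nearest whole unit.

Scaling factor: 8/10 = 4/5 = 0.8.
granulated sugar: 12 tbsp × 4/5 ÷ 16 tbsp/cup × 200 g/cup = 120 g
all-purpose flour: 100 g × 4/5 ÷ 28.35 g/oz ≈ 3 oz
raisins: 4/3 cup × 4/5 × 165 g/cup = 176 g
vegetable oil: 400 g × 4/5 ÷ 218 g/cup × 16 tbsp/cup ≈ 23 tbsp

granulated sugar: 120 g; all-purpose flour: 3 oz; raisins: 176 g; vegetable oil: 23 tbsp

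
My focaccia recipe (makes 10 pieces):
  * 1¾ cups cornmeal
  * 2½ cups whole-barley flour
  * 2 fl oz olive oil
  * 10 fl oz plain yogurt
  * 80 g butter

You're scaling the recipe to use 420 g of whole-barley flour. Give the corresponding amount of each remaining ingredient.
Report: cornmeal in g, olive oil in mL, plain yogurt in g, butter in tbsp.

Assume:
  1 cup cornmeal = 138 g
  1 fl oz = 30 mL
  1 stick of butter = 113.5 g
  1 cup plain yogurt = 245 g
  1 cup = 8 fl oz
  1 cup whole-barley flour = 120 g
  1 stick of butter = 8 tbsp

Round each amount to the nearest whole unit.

The original recipe has 300 g of whole-barley flour, so the scaling factor is 420 ÷ 300 = 7/5 = 1.4.
cornmeal: 1.75 cup × 7/5 × 138 g/cup ≈ 338 g
olive oil: 2 fl oz × 7/5 × 30 mL/fl oz = 84 mL
plain yogurt: 10 fl oz × 7/5 ÷ 8 fl oz/cup × 245 g/cup ≈ 429 g
butter: 80 g × 7/5 ÷ 113.5 g/stick × 8 tbsp/stick ≈ 8 tbsp

cornmeal: 338 g; olive oil: 84 mL; plain yogurt: 429 g; butter: 8 tbsp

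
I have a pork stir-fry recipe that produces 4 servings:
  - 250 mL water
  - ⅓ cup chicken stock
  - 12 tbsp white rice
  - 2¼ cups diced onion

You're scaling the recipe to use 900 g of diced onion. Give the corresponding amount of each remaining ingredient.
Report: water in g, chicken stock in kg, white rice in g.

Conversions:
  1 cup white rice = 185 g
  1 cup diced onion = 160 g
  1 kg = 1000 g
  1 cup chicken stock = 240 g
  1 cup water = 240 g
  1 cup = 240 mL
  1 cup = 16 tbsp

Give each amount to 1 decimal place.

The original recipe has 360 g of diced onion, so the scaling factor is 900 ÷ 360 = 5/2 = 2.5.
water: 250 mL × 5/2 ÷ 240 mL/cup × 240 g/cup = 625.0 g
chicken stock: 1/3 cup × 5/2 × 240 g/cup ÷ 1000 g/kg = 0.2 kg
white rice: 12 tbsp × 5/2 ÷ 16 tbsp/cup × 185 g/cup ≈ 346.9 g

water: 625.0 g; chicken stock: 0.2 kg; white rice: 346.9 g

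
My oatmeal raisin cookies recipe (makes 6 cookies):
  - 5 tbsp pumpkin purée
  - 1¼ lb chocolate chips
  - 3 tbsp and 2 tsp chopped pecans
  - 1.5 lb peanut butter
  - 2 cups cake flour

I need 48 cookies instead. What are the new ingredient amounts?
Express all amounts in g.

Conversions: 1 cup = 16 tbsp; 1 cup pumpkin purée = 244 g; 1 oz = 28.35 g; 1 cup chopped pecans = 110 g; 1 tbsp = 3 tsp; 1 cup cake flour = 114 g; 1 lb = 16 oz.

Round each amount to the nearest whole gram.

Scaling factor: 48/6 = 8.
pumpkin purée: 5 tbsp × 8 ÷ 16 tbsp/cup × 244 g/cup = 610 g
chocolate chips: 1.25 lb × 8 × 16 oz/lb × 28.35 g/oz = 4536 g
chopped pecans: (3 tbsp + 2 tsp = 11/3 tbsp) × 8 ÷ 16 tbsp/cup × 110 g/cup ≈ 202 g
peanut butter: 1.5 lb × 8 × 16 oz/lb × 28.35 g/oz ≈ 5443 g
cake flour: 2 cup × 8 × 114 g/cup = 1824 g

pumpkin purée: 610 g; chocolate chips: 4536 g; chopped pecans: 202 g; peanut butter: 5443 g; cake flour: 1824 g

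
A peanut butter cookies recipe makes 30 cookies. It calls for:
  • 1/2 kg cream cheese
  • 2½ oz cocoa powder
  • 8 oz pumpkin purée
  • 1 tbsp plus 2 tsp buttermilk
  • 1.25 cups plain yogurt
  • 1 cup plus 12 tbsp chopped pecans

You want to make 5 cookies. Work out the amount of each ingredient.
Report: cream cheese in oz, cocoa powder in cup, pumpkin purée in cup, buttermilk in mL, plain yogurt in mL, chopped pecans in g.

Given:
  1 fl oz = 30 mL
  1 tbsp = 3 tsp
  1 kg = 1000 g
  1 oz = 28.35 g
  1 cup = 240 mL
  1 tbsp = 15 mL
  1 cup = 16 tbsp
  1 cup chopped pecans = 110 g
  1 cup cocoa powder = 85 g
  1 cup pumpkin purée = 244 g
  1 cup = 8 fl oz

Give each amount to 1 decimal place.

Scaling factor: 5/30 = 1/6.
cream cheese: 0.5 kg × 1/6 × 1000 g/kg ÷ 28.35 g/oz ≈ 2.9 oz
cocoa powder: 2.5 oz × 1/6 × 28.35 g/oz ÷ 85 g/cup ≈ 0.1 cup
pumpkin purée: 8 oz × 1/6 × 28.35 g/oz ÷ 244 g/cup ≈ 0.2 cup
buttermilk: (1 tbsp + 2 tsp = 5/3 tbsp) × 1/6 × 15 mL/tbsp ≈ 4.2 mL
plain yogurt: 1.25 cup × 1/6 × 240 mL/cup = 50.0 mL
chopped pecans: (1 cup + 12 tbsp = 1.75 cup) × 1/6 × 110 g/cup ≈ 32.1 g

cream cheese: 2.9 oz; cocoa powder: 0.1 cup; pumpkin purée: 0.2 cup; buttermilk: 4.2 mL; plain yogurt: 50.0 mL; chopped pecans: 32.1 g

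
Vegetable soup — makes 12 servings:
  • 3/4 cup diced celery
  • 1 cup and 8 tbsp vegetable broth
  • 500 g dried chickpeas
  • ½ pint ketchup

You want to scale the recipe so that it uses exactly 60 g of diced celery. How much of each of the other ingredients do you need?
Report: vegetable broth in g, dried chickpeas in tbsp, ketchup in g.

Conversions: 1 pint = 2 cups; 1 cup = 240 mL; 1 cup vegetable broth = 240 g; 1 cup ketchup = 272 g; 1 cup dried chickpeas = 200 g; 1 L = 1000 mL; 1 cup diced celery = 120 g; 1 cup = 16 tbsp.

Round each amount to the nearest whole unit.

The original recipe has 90 g of diced celery, so the scaling factor is 60 ÷ 90 = 2/3.
vegetable broth: (1 cup + 8 tbsp = 1.5 cup) × 2/3 × 240 g/cup = 240 g
dried chickpeas: 500 g × 2/3 ÷ 200 g/cup × 16 tbsp/cup ≈ 27 tbsp
ketchup: 0.5 pint × 2/3 × 2 cup/pint × 272 g/cup ≈ 181 g

vegetable broth: 240 g; dried chickpeas: 27 tbsp; ketchup: 181 g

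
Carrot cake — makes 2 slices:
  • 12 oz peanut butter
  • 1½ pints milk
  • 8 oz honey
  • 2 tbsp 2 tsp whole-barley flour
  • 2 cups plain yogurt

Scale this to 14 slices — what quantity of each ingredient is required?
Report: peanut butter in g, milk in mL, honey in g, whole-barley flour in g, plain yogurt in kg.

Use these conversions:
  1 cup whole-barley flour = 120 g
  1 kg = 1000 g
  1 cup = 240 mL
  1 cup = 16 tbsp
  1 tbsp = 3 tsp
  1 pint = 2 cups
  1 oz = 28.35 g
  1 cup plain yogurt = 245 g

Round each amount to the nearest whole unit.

Scaling factor: 14/2 = 7.
peanut butter: 12 oz × 7 × 28.35 g/oz ≈ 2381 g
milk: 1.5 pint × 7 × 2 cup/pint × 240 mL/cup = 5040 mL
honey: 8 oz × 7 × 28.35 g/oz ≈ 1588 g
whole-barley flour: (2 tbsp + 2 tsp = 8/3 tbsp) × 7 ÷ 16 tbsp/cup × 120 g/cup = 140 g
plain yogurt: 2 cup × 7 × 245 g/cup ÷ 1000 g/kg ≈ 3 kg

peanut butter: 2381 g; milk: 5040 mL; honey: 1588 g; whole-barley flour: 140 g; plain yogurt: 3 kg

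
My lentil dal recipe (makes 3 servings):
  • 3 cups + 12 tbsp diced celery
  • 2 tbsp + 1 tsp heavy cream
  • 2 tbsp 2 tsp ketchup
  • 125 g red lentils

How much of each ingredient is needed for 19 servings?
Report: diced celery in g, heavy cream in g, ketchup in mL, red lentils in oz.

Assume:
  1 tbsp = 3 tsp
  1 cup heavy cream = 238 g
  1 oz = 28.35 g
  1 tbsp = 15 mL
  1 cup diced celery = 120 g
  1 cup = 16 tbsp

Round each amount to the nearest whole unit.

diced celery: 2850 g; heavy cream: 220 g; ketchup: 253 mL; red lentils: 28 oz

Scaling factor: 19/3.
diced celery: (3 cup + 12 tbsp = 3.75 cup) × 19/3 × 120 g/cup = 2850 g
heavy cream: (2 tbsp + 1 tsp = 7/3 tbsp) × 19/3 ÷ 16 tbsp/cup × 238 g/cup ≈ 220 g
ketchup: (2 tbsp + 2 tsp = 8/3 tbsp) × 19/3 × 15 mL/tbsp ≈ 253 mL
red lentils: 125 g × 19/3 ÷ 28.35 g/oz ≈ 28 oz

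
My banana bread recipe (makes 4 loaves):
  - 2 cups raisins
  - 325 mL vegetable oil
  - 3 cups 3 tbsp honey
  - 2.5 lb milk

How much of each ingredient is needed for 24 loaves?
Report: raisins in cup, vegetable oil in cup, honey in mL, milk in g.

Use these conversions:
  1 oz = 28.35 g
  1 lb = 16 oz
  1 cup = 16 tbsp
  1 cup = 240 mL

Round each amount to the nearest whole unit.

raisins: 12 cup; vegetable oil: 8 cup; honey: 4590 mL; milk: 6804 g

Scaling factor: 24/4 = 6.
raisins: 2 cup × 6 = 12 cup
vegetable oil: 325 mL × 6 ÷ 240 mL/cup ≈ 8 cup
honey: (3 cup + 3 tbsp = 3.1875 cup) × 6 × 240 mL/cup = 4590 mL
milk: 2.5 lb × 6 × 16 oz/lb × 28.35 g/oz = 6804 g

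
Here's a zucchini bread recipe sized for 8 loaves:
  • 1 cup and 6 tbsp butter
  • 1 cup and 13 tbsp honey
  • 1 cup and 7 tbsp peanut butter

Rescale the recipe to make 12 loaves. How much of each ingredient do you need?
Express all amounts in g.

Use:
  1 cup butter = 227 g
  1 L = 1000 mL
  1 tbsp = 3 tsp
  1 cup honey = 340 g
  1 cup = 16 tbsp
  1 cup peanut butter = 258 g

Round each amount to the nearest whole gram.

butter: 468 g; honey: 924 g; peanut butter: 556 g

Scaling factor: 12/8 = 3/2 = 1.5.
butter: (1 cup + 6 tbsp = 1.375 cup) × 3/2 × 227 g/cup ≈ 468 g
honey: (1 cup + 13 tbsp = 1.8125 cup) × 3/2 × 340 g/cup ≈ 924 g
peanut butter: (1 cup + 7 tbsp = 1.4375 cup) × 3/2 × 258 g/cup ≈ 556 g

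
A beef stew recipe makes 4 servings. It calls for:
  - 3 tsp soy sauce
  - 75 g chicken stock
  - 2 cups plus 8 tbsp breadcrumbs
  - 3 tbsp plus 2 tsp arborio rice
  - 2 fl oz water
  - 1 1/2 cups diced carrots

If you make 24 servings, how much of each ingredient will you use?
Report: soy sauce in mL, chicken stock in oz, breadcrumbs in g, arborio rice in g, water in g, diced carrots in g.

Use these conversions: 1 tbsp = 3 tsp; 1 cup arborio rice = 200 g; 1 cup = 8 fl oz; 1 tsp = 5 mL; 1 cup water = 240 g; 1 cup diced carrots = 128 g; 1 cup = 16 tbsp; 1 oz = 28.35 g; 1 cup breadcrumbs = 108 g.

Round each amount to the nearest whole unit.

Scaling factor: 24/4 = 6.
soy sauce: 3 tsp × 6 × 5 mL/tsp = 90 mL
chicken stock: 75 g × 6 ÷ 28.35 g/oz ≈ 16 oz
breadcrumbs: (2 cup + 8 tbsp = 2.5 cup) × 6 × 108 g/cup = 1620 g
arborio rice: (3 tbsp + 2 tsp = 11/3 tbsp) × 6 ÷ 16 tbsp/cup × 200 g/cup = 275 g
water: 2 fl oz × 6 ÷ 8 fl oz/cup × 240 g/cup = 360 g
diced carrots: 1.5 cup × 6 × 128 g/cup = 1152 g

soy sauce: 90 mL; chicken stock: 16 oz; breadcrumbs: 1620 g; arborio rice: 275 g; water: 360 g; diced carrots: 1152 g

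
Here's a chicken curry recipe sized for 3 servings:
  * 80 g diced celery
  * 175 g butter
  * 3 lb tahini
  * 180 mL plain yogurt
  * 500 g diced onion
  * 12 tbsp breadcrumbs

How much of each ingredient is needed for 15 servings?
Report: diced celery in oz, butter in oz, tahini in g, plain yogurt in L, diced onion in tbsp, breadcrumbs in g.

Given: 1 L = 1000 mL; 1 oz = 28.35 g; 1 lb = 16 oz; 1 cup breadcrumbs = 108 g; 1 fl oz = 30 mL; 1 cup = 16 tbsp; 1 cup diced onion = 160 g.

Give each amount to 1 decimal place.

Scaling factor: 15/3 = 5.
diced celery: 80 g × 5 ÷ 28.35 g/oz ≈ 14.1 oz
butter: 175 g × 5 ÷ 28.35 g/oz ≈ 30.9 oz
tahini: 3 lb × 5 × 16 oz/lb × 28.35 g/oz = 6804.0 g
plain yogurt: 180 mL × 5 ÷ 1000 mL/L = 0.9 L
diced onion: 500 g × 5 ÷ 160 g/cup × 16 tbsp/cup = 250.0 tbsp
breadcrumbs: 12 tbsp × 5 ÷ 16 tbsp/cup × 108 g/cup = 405.0 g

diced celery: 14.1 oz; butter: 30.9 oz; tahini: 6804.0 g; plain yogurt: 0.9 L; diced onion: 250.0 tbsp; breadcrumbs: 405.0 g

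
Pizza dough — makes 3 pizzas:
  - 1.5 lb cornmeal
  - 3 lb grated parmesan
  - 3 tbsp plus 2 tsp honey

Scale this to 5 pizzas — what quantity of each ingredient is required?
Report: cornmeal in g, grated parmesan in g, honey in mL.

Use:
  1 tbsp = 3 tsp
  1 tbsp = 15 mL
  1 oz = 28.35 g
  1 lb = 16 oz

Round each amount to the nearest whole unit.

cornmeal: 1134 g; grated parmesan: 2268 g; honey: 92 mL

Scaling factor: 5/3.
cornmeal: 1.5 lb × 5/3 × 16 oz/lb × 28.35 g/oz = 1134 g
grated parmesan: 3 lb × 5/3 × 16 oz/lb × 28.35 g/oz = 2268 g
honey: (3 tbsp + 2 tsp = 11/3 tbsp) × 5/3 × 15 mL/tbsp ≈ 92 mL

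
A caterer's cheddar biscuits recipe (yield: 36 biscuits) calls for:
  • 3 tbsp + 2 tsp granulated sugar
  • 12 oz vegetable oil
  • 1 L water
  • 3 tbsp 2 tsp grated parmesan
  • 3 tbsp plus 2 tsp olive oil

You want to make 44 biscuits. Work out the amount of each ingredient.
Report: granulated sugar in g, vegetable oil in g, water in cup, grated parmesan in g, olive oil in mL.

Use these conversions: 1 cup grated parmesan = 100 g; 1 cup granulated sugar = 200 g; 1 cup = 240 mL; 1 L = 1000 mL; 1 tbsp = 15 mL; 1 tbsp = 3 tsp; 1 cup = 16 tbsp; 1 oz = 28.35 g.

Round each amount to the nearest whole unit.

granulated sugar: 56 g; vegetable oil: 416 g; water: 5 cup; grated parmesan: 28 g; olive oil: 67 mL

Scaling factor: 44/36 = 11/9.
granulated sugar: (3 tbsp + 2 tsp = 11/3 tbsp) × 11/9 ÷ 16 tbsp/cup × 200 g/cup ≈ 56 g
vegetable oil: 12 oz × 11/9 × 28.35 g/oz ≈ 416 g
water: 1 L × 11/9 × 1000 mL/L ÷ 240 mL/cup ≈ 5 cup
grated parmesan: (3 tbsp + 2 tsp = 11/3 tbsp) × 11/9 ÷ 16 tbsp/cup × 100 g/cup ≈ 28 g
olive oil: (3 tbsp + 2 tsp = 11/3 tbsp) × 11/9 × 15 mL/tbsp ≈ 67 mL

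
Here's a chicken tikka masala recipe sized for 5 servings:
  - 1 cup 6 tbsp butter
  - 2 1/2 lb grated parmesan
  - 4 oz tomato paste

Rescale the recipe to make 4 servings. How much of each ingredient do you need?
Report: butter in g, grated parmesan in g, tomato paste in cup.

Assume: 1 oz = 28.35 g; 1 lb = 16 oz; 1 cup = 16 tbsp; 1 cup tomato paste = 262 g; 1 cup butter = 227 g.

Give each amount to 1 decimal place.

Scaling factor: 4/5 = 0.8.
butter: (1 cup + 6 tbsp = 1.375 cup) × 4/5 × 227 g/cup = 249.7 g
grated parmesan: 2.5 lb × 4/5 × 16 oz/lb × 28.35 g/oz = 907.2 g
tomato paste: 4 oz × 4/5 × 28.35 g/oz ÷ 262 g/cup ≈ 0.3 cup

butter: 249.7 g; grated parmesan: 907.2 g; tomato paste: 0.3 cup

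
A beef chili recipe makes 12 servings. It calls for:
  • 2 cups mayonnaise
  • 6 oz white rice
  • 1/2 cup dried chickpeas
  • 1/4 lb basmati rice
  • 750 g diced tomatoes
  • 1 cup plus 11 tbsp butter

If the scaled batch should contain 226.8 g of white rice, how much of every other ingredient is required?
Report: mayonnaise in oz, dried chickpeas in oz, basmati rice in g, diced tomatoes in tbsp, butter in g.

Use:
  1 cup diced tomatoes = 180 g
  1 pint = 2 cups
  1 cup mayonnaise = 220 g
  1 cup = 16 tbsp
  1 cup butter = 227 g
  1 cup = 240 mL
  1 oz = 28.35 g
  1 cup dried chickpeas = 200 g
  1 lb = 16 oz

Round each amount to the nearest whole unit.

mayonnaise: 21 oz; dried chickpeas: 5 oz; basmati rice: 151 g; diced tomatoes: 89 tbsp; butter: 511 g

The original recipe has 170.1 g of white rice, so the scaling factor is 226.8 ÷ 170.1 = 4/3.
mayonnaise: 2 cup × 4/3 × 220 g/cup ÷ 28.35 g/oz ≈ 21 oz
dried chickpeas: 0.5 cup × 4/3 × 200 g/cup ÷ 28.35 g/oz ≈ 5 oz
basmati rice: 0.25 lb × 4/3 × 16 oz/lb × 28.35 g/oz ≈ 151 g
diced tomatoes: 750 g × 4/3 ÷ 180 g/cup × 16 tbsp/cup ≈ 89 tbsp
butter: (1 cup + 11 tbsp = 1.6875 cup) × 4/3 × 227 g/cup ≈ 511 g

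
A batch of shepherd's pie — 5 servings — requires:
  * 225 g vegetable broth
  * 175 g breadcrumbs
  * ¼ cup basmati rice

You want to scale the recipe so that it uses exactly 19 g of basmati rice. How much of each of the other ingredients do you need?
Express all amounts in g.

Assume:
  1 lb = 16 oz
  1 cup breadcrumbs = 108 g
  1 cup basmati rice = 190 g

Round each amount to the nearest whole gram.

The original recipe has 47.5 g of basmati rice, so the scaling factor is 19 ÷ 47.5 = 2/5 = 0.4.
vegetable broth: 225 g × 2/5 = 90 g
breadcrumbs: 175 g × 2/5 = 70 g

vegetable broth: 90 g; breadcrumbs: 70 g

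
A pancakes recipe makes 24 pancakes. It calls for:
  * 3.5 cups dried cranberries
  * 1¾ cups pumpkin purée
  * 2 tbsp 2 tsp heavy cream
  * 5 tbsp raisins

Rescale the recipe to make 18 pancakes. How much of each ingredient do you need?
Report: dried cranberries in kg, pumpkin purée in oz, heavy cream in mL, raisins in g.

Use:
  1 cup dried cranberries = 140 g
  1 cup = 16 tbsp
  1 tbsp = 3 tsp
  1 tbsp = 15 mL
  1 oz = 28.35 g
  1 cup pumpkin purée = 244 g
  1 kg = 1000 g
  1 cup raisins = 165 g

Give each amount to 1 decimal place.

Scaling factor: 18/24 = 3/4 = 0.75.
dried cranberries: 3.5 cup × 3/4 × 140 g/cup ÷ 1000 g/kg ≈ 0.4 kg
pumpkin purée: 1.75 cup × 3/4 × 244 g/cup ÷ 28.35 g/oz ≈ 11.3 oz
heavy cream: (2 tbsp + 2 tsp = 8/3 tbsp) × 3/4 × 15 mL/tbsp = 30.0 mL
raisins: 5 tbsp × 3/4 ÷ 16 tbsp/cup × 165 g/cup ≈ 38.7 g

dried cranberries: 0.4 kg; pumpkin purée: 11.3 oz; heavy cream: 30.0 mL; raisins: 38.7 g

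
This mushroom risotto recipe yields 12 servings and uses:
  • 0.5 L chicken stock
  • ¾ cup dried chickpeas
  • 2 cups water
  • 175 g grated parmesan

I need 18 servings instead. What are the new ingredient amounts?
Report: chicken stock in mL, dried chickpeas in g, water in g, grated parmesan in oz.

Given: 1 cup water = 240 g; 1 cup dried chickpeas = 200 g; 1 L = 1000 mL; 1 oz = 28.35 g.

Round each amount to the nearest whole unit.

Scaling factor: 18/12 = 3/2 = 1.5.
chicken stock: 0.5 L × 3/2 × 1000 mL/L = 750 mL
dried chickpeas: 0.75 cup × 3/2 × 200 g/cup = 225 g
water: 2 cup × 3/2 × 240 g/cup = 720 g
grated parmesan: 175 g × 3/2 ÷ 28.35 g/oz ≈ 9 oz

chicken stock: 750 mL; dried chickpeas: 225 g; water: 720 g; grated parmesan: 9 oz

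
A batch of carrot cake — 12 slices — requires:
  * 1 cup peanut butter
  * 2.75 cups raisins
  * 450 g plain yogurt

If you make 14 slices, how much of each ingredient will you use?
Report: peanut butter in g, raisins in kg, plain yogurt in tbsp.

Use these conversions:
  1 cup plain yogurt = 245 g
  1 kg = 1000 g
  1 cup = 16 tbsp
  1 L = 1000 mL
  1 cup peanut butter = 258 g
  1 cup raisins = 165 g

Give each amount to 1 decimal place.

peanut butter: 301.0 g; raisins: 0.5 kg; plain yogurt: 34.3 tbsp

Scaling factor: 14/12 = 7/6.
peanut butter: 1 cup × 7/6 × 258 g/cup = 301.0 g
raisins: 2.75 cup × 7/6 × 165 g/cup ÷ 1000 g/kg ≈ 0.5 kg
plain yogurt: 450 g × 7/6 ÷ 245 g/cup × 16 tbsp/cup ≈ 34.3 tbsp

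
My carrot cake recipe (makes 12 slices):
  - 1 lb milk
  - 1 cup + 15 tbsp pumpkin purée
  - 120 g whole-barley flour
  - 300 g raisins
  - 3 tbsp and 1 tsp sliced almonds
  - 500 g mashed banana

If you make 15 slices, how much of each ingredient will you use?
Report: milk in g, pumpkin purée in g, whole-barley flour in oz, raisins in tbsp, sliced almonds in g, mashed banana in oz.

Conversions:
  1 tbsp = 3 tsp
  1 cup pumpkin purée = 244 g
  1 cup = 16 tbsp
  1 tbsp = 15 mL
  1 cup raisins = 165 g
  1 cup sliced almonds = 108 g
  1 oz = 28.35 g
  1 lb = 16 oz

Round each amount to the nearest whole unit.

Scaling factor: 15/12 = 5/4 = 1.25.
milk: 1 lb × 5/4 × 16 oz/lb × 28.35 g/oz = 567 g
pumpkin purée: (1 cup + 15 tbsp = 1.9375 cup) × 5/4 × 244 g/cup ≈ 591 g
whole-barley flour: 120 g × 5/4 ÷ 28.35 g/oz ≈ 5 oz
raisins: 300 g × 5/4 ÷ 165 g/cup × 16 tbsp/cup ≈ 36 tbsp
sliced almonds: (3 tbsp + 1 tsp = 10/3 tbsp) × 5/4 ÷ 16 tbsp/cup × 108 g/cup ≈ 28 g
mashed banana: 500 g × 5/4 ÷ 28.35 g/oz ≈ 22 oz

milk: 567 g; pumpkin purée: 591 g; whole-barley flour: 5 oz; raisins: 36 tbsp; sliced almonds: 28 g; mashed banana: 22 oz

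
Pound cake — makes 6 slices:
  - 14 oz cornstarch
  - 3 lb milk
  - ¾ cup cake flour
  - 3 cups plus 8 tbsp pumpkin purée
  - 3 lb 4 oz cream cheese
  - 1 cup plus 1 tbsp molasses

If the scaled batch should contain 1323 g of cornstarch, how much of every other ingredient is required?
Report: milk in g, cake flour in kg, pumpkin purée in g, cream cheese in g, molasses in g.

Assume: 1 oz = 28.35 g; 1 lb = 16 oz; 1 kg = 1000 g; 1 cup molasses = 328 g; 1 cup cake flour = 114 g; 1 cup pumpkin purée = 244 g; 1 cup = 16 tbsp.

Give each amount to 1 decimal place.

The original recipe has 396.9 g of cornstarch, so the scaling factor is 1323 ÷ 396.9 = 10/3.
milk: 3 lb × 10/3 × 16 oz/lb × 28.35 g/oz = 4536.0 g
cake flour: 0.75 cup × 10/3 × 114 g/cup ÷ 1000 g/kg ≈ 0.3 kg
pumpkin purée: (3 cup + 8 tbsp = 3.5 cup) × 10/3 × 244 g/cup ≈ 2846.7 g
cream cheese: (3 lb + 4 oz = 3.25 lb) × 10/3 × 16 oz/lb × 28.35 g/oz = 4914.0 g
molasses: (1 cup + 1 tbsp = 1.0625 cup) × 10/3 × 328 g/cup ≈ 1161.7 g

milk: 4536.0 g; cake flour: 0.3 kg; pumpkin purée: 2846.7 g; cream cheese: 4914.0 g; molasses: 1161.7 g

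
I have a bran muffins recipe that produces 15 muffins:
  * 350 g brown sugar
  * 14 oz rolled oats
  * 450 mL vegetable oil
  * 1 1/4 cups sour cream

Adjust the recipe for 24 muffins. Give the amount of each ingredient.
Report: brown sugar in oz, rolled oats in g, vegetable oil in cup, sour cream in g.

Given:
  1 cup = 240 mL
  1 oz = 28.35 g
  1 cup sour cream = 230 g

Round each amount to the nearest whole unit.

Scaling factor: 24/15 = 8/5 = 1.6.
brown sugar: 350 g × 8/5 ÷ 28.35 g/oz ≈ 20 oz
rolled oats: 14 oz × 8/5 × 28.35 g/oz ≈ 635 g
vegetable oil: 450 mL × 8/5 ÷ 240 mL/cup = 3 cup
sour cream: 1.25 cup × 8/5 × 230 g/cup = 460 g

brown sugar: 20 oz; rolled oats: 635 g; vegetable oil: 3 cup; sour cream: 460 g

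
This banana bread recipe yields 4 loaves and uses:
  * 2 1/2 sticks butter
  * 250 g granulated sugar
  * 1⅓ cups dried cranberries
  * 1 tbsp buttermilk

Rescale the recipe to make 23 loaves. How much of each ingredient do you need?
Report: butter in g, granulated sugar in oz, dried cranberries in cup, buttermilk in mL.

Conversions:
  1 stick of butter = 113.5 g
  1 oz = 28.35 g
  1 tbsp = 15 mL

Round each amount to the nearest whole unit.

butter: 1632 g; granulated sugar: 51 oz; dried cranberries: 8 cup; buttermilk: 86 mL

Scaling factor: 23/4 = 5.75.
butter: 2.5 stick × 23/4 × 113.5 g/stick ≈ 1632 g
granulated sugar: 250 g × 23/4 ÷ 28.35 g/oz ≈ 51 oz
dried cranberries: 4/3 cup × 23/4 ≈ 8 cup
buttermilk: 1 tbsp × 23/4 × 15 mL/tbsp ≈ 86 mL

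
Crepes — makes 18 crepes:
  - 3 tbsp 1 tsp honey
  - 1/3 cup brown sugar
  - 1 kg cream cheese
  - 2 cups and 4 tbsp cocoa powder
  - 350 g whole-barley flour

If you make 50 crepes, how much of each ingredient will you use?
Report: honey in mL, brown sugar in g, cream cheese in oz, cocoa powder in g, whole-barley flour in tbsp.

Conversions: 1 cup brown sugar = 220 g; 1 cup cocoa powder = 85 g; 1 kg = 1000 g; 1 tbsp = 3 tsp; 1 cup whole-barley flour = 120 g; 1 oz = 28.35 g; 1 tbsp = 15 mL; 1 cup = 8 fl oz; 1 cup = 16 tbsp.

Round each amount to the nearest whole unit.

honey: 139 mL; brown sugar: 204 g; cream cheese: 98 oz; cocoa powder: 531 g; whole-barley flour: 130 tbsp

Scaling factor: 50/18 = 25/9.
honey: (3 tbsp + 1 tsp = 10/3 tbsp) × 25/9 × 15 mL/tbsp ≈ 139 mL
brown sugar: 1/3 cup × 25/9 × 220 g/cup ≈ 204 g
cream cheese: 1 kg × 25/9 × 1000 g/kg ÷ 28.35 g/oz ≈ 98 oz
cocoa powder: (2 cup + 4 tbsp = 2.25 cup) × 25/9 × 85 g/cup ≈ 531 g
whole-barley flour: 350 g × 25/9 ÷ 120 g/cup × 16 tbsp/cup ≈ 130 tbsp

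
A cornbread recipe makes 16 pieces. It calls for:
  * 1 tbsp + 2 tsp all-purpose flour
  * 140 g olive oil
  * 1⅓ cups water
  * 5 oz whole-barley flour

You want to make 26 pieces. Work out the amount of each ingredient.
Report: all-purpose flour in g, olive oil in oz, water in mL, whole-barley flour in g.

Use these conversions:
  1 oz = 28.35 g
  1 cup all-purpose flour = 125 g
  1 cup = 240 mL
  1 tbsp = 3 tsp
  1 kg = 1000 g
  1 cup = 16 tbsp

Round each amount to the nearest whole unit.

Scaling factor: 26/16 = 13/8 = 1.625.
all-purpose flour: (1 tbsp + 2 tsp = 5/3 tbsp) × 13/8 ÷ 16 tbsp/cup × 125 g/cup ≈ 21 g
olive oil: 140 g × 13/8 ÷ 28.35 g/oz ≈ 8 oz
water: 4/3 cup × 13/8 × 240 mL/cup = 520 mL
whole-barley flour: 5 oz × 13/8 × 28.35 g/oz ≈ 230 g

all-purpose flour: 21 g; olive oil: 8 oz; water: 520 mL; whole-barley flour: 230 g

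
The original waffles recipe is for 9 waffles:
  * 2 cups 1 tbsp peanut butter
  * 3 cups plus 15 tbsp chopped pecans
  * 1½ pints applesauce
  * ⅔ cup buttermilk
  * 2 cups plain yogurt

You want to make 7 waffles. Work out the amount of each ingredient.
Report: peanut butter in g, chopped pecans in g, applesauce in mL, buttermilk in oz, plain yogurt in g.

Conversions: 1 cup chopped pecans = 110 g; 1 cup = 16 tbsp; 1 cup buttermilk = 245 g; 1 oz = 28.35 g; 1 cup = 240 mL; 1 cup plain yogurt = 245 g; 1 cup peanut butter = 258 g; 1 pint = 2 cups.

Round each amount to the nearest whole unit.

Scaling factor: 7/9.
peanut butter: (2 cup + 1 tbsp = 2.0625 cup) × 7/9 × 258 g/cup ≈ 414 g
chopped pecans: (3 cup + 15 tbsp = 3.9375 cup) × 7/9 × 110 g/cup ≈ 337 g
applesauce: 1.5 pint × 7/9 × 2 cup/pint × 240 mL/cup = 560 mL
buttermilk: 2/3 cup × 7/9 × 245 g/cup ÷ 28.35 g/oz ≈ 4 oz
plain yogurt: 2 cup × 7/9 × 245 g/cup ≈ 381 g

peanut butter: 414 g; chopped pecans: 337 g; applesauce: 560 mL; buttermilk: 4 oz; plain yogurt: 381 g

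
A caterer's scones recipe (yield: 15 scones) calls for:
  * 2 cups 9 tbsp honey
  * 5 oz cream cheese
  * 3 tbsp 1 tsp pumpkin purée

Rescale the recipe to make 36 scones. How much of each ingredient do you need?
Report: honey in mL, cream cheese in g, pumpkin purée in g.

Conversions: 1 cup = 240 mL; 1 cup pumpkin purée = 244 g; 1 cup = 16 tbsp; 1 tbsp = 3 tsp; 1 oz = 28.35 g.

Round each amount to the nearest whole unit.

honey: 1476 mL; cream cheese: 340 g; pumpkin purée: 122 g

Scaling factor: 36/15 = 12/5 = 2.4.
honey: (2 cup + 9 tbsp = 2.5625 cup) × 12/5 × 240 mL/cup = 1476 mL
cream cheese: 5 oz × 12/5 × 28.35 g/oz ≈ 340 g
pumpkin purée: (3 tbsp + 1 tsp = 10/3 tbsp) × 12/5 ÷ 16 tbsp/cup × 244 g/cup = 122 g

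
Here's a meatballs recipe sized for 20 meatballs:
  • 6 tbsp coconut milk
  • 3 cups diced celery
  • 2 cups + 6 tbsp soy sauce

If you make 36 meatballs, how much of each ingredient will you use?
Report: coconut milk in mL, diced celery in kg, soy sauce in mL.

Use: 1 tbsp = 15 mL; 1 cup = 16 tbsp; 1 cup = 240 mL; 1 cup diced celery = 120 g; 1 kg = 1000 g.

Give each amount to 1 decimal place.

Scaling factor: 36/20 = 9/5 = 1.8.
coconut milk: 6 tbsp × 9/5 × 15 mL/tbsp = 162.0 mL
diced celery: 3 cup × 9/5 × 120 g/cup ÷ 1000 g/kg ≈ 0.6 kg
soy sauce: (2 cup + 6 tbsp = 2.375 cup) × 9/5 × 240 mL/cup = 1026.0 mL

coconut milk: 162.0 mL; diced celery: 0.6 kg; soy sauce: 1026.0 mL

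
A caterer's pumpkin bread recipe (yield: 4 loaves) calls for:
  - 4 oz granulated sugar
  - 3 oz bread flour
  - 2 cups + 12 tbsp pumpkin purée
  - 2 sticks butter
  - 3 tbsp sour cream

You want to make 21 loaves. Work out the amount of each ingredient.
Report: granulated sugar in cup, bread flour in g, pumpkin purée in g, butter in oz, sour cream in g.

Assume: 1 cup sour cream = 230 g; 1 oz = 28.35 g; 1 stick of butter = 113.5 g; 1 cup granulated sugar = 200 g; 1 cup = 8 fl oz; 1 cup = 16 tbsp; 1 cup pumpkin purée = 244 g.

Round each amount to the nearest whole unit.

granulated sugar: 3 cup; bread flour: 447 g; pumpkin purée: 3523 g; butter: 42 oz; sour cream: 226 g

Scaling factor: 21/4 = 5.25.
granulated sugar: 4 oz × 21/4 × 28.35 g/oz ÷ 200 g/cup ≈ 3 cup
bread flour: 3 oz × 21/4 × 28.35 g/oz ≈ 447 g
pumpkin purée: (2 cup + 12 tbsp = 2.75 cup) × 21/4 × 244 g/cup ≈ 3523 g
butter: 2 stick × 21/4 × 113.5 g/stick ÷ 28.35 g/oz ≈ 42 oz
sour cream: 3 tbsp × 21/4 ÷ 16 tbsp/cup × 230 g/cup ≈ 226 g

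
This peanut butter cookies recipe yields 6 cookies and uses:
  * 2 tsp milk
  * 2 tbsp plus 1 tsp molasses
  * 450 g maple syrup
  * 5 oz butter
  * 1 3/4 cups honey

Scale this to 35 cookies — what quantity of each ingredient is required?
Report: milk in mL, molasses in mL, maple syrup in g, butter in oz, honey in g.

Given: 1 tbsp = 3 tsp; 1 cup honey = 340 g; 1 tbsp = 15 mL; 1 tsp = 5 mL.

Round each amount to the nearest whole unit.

milk: 58 mL; molasses: 204 mL; maple syrup: 2625 g; butter: 29 oz; honey: 3471 g

Scaling factor: 35/6.
milk: 2 tsp × 35/6 × 5 mL/tsp ≈ 58 mL
molasses: (2 tbsp + 1 tsp = 7/3 tbsp) × 35/6 × 15 mL/tbsp ≈ 204 mL
maple syrup: 450 g × 35/6 = 2625 g
butter: 5 oz × 35/6 ≈ 29 oz
honey: 1.75 cup × 35/6 × 340 g/cup ≈ 3471 g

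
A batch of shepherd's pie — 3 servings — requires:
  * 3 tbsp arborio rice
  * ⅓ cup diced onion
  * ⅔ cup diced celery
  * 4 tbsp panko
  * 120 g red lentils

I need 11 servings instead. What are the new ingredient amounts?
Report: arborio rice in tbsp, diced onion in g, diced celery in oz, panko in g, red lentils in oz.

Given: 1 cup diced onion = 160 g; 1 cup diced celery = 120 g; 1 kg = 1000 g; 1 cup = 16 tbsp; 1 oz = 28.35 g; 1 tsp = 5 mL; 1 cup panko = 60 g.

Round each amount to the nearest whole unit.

arborio rice: 11 tbsp; diced onion: 196 g; diced celery: 10 oz; panko: 55 g; red lentils: 16 oz

Scaling factor: 11/3.
arborio rice: 3 tbsp × 11/3 = 11 tbsp
diced onion: 1/3 cup × 11/3 × 160 g/cup ≈ 196 g
diced celery: 2/3 cup × 11/3 × 120 g/cup ÷ 28.35 g/oz ≈ 10 oz
panko: 4 tbsp × 11/3 ÷ 16 tbsp/cup × 60 g/cup = 55 g
red lentils: 120 g × 11/3 ÷ 28.35 g/oz ≈ 16 oz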